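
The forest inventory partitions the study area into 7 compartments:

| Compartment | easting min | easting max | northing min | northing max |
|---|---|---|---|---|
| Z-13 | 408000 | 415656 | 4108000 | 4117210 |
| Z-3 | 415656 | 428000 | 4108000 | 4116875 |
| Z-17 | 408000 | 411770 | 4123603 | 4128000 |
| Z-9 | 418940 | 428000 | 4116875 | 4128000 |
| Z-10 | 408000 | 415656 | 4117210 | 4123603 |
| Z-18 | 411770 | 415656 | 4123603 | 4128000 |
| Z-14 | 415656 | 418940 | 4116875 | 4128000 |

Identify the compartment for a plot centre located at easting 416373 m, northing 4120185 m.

Z-14

The point has easting = 416373 and northing = 4120185.
Only Z-14 satisfies 415656 ≤ easting ≤ 418940 and 4116875 ≤ northing ≤ 4128000.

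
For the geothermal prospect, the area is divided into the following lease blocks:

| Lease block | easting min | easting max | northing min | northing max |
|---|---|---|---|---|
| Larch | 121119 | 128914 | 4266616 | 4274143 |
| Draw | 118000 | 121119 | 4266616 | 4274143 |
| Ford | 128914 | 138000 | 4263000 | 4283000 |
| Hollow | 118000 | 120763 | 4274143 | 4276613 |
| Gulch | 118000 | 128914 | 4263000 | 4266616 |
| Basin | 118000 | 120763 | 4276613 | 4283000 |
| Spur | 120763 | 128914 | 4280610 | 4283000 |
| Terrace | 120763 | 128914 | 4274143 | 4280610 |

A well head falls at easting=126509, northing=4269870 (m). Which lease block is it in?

The point has easting = 126509 and northing = 4269870.
Only Larch satisfies 121119 ≤ easting ≤ 128914 and 4266616 ≤ northing ≤ 4274143.

Larch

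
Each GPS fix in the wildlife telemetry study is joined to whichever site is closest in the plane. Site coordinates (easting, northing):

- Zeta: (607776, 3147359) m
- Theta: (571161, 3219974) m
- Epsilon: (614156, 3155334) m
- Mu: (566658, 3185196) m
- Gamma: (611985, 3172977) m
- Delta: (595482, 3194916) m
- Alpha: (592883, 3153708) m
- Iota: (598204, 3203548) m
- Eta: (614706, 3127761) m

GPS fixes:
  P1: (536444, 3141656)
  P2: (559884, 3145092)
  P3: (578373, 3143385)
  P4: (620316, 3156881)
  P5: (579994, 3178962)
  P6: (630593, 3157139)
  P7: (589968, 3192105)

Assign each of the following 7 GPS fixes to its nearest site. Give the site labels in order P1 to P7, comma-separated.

P1 → Mu (d²=2808617396.00)
P2 → Alpha (d²=1163169457.00)
P3 → Alpha (d²=317104429.00)
P4 → Epsilon (d²=40338809.00)
P5 → Mu (d²=216711652.00)
P6 → Epsilon (d²=273432994.00)
P7 → Delta (d²=38305917.00)

Mu, Alpha, Alpha, Epsilon, Mu, Epsilon, Delta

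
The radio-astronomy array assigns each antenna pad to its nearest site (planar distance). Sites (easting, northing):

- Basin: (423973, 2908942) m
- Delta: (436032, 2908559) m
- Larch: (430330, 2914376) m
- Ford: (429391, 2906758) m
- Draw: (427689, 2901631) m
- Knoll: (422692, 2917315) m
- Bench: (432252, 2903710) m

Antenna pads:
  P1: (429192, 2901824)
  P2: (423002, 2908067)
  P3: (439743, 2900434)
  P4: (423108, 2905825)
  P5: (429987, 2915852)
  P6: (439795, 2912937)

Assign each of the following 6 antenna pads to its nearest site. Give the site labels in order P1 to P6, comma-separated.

Draw, Basin, Bench, Basin, Larch, Delta

P1 → Draw (d²=2296258.00)
P2 → Basin (d²=1708466.00)
P3 → Bench (d²=66847257.00)
P4 → Basin (d²=10463914.00)
P5 → Larch (d²=2296225.00)
P6 → Delta (d²=33327053.00)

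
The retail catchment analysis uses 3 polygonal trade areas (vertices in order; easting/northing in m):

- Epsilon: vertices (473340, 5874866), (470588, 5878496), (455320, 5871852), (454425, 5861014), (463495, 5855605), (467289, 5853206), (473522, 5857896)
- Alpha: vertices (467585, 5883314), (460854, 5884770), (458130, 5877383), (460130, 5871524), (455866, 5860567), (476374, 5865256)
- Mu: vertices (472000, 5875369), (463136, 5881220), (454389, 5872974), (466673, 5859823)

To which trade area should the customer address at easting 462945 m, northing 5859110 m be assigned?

Cast a ray rightward from (462945, 5859110). For each polygon, the edges (by vertex number in listed order) whose endpoints lie on opposite sides of northing = 5859110, where each meets that height, and whether that is right or left of the point:
Epsilon: 4–5 at easting≈457617.7 (left), 7–1 at easting≈473509.0 (right) → 1 crossing.
Alpha: no edge straddles that height → 0 crossings.
Mu: no edge straddles that height → 0 crossings.
Only Epsilon has an odd count, so the point is inside Epsilon.

Epsilon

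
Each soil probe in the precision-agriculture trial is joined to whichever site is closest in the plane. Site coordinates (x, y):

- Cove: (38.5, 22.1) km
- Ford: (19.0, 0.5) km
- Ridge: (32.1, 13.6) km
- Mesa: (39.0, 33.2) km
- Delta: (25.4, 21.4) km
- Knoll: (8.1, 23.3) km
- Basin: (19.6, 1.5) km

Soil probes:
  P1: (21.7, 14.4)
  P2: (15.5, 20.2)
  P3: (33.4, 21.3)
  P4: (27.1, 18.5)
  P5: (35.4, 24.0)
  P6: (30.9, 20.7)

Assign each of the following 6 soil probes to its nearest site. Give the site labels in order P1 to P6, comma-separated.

P1 → Delta (d²=62.69)
P2 → Knoll (d²=64.37)
P3 → Cove (d²=26.65)
P4 → Delta (d²=11.30)
P5 → Cove (d²=13.22)
P6 → Delta (d²=30.74)

Delta, Knoll, Cove, Delta, Cove, Delta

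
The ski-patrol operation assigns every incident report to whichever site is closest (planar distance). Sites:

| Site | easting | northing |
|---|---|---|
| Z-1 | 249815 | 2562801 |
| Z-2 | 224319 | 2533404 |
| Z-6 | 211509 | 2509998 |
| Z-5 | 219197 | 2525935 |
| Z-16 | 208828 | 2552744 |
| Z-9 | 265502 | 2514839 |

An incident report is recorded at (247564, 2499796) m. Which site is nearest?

Z-9

Squared distances to each site:
Z-1: 3974697026.000; Z-2: 1669827689.000; Z-6: 1404043829.000; Z-5: 1487934010.000; Z-16: 4303968400.000; Z-9: 548063693.000.
Minimum at Z-9.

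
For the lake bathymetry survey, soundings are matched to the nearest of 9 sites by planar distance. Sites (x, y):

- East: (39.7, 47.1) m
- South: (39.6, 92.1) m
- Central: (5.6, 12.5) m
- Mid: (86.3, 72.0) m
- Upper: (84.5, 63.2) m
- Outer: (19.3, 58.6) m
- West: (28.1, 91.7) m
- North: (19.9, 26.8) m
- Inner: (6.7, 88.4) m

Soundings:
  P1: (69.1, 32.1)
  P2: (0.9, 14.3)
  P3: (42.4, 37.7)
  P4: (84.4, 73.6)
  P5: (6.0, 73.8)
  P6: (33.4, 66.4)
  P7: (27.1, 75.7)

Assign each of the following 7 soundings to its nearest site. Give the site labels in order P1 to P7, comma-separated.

P1 → East (d²=1089.36)
P2 → Central (d²=25.33)
P3 → East (d²=95.65)
P4 → Mid (d²=6.17)
P5 → Inner (d²=213.65)
P6 → Outer (d²=259.65)
P7 → West (d²=257.00)

East, Central, East, Mid, Inner, Outer, West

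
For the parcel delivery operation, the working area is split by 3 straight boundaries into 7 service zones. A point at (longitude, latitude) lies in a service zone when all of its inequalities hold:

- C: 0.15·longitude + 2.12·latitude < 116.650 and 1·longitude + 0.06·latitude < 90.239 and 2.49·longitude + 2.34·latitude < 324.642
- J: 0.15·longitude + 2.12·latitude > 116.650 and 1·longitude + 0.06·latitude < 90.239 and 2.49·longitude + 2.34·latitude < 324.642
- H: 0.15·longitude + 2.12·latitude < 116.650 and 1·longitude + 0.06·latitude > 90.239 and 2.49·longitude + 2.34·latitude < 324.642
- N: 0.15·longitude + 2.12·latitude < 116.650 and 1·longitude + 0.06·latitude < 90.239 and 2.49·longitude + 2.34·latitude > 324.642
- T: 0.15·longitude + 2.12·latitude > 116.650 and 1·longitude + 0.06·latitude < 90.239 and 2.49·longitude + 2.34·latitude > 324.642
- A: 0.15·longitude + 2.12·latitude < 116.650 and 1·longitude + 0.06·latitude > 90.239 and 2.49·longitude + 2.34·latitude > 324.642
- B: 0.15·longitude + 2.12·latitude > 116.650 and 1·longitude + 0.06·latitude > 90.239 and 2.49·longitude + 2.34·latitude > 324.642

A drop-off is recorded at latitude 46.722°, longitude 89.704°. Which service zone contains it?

0.15·89.704 + 2.12·46.722 = 112.506, which is < 116.650
1·89.704 + 0.06·46.722 = 92.507, which is > 90.239
2.49·89.704 + 2.34·46.722 = 332.692, which is > 324.642
This sign pattern matches A.

A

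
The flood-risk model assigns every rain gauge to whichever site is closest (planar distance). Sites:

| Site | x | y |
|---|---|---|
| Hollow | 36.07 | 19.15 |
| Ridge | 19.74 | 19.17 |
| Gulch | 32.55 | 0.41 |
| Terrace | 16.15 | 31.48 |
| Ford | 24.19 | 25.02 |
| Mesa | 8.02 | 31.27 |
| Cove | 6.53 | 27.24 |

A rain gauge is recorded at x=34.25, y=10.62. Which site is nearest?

Hollow

Squared distances to each site:
Hollow: 76.073; Ridge: 283.643; Gulch: 107.134; Terrace: 762.750; Ford: 308.564; Mesa: 1114.435; Cove: 1044.623.
Minimum at Hollow.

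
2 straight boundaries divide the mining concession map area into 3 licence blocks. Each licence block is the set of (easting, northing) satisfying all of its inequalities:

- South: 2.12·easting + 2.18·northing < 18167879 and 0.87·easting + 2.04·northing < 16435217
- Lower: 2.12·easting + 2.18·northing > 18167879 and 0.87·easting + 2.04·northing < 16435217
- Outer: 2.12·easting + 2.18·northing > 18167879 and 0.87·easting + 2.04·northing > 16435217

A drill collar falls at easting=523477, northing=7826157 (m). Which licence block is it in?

2.12·523477 + 2.18·7826157 = 18170793.500, which is > 18167879
0.87·523477 + 2.04·7826157 = 16420785.270, which is < 16435217
This sign pattern matches Lower.

Lower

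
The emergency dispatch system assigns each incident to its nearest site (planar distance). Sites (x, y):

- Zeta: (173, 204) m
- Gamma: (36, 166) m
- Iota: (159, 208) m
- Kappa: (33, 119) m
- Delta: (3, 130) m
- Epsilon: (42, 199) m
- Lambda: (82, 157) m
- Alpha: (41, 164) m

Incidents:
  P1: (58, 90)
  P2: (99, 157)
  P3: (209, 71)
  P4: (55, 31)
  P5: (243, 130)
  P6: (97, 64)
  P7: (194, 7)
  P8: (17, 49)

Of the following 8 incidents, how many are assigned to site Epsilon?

0

P1 → Kappa
P2 → Lambda
P3 → Zeta
P4 → Kappa
P5 → Zeta
P6 → Kappa
P7 → Lambda
P8 → Kappa
0 of the 8 go to Epsilon.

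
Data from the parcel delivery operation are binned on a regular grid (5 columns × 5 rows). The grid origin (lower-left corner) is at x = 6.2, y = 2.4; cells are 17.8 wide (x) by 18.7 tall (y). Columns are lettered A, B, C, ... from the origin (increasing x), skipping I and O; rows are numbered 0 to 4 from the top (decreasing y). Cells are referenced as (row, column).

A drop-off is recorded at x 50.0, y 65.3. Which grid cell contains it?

Column index: ⌊(50.0 − 6.2) / 17.8⌋ = ⌊2.461⌋ = 2 → column C
Row offset from origin: ⌊(65.3 − 2.4) / 18.7⌋ = ⌊3.364⌋ = 3 → row 1 (counted from top)

(1, C)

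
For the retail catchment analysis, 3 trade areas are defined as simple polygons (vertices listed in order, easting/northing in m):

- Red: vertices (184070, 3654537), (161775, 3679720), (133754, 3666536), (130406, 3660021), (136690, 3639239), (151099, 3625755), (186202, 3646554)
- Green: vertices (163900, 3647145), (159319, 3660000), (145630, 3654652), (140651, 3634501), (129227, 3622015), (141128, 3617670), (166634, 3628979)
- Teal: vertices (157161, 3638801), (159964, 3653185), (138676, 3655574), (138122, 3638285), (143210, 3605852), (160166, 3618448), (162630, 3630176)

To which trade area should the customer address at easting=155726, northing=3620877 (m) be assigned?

Cast a ray rightward from (155726, 3620877). For each polygon, the edges (by vertex number in listed order) whose endpoints lie on opposite sides of northing = 3620877, where each meets that height, and whether that is right or left of the point:
Red: no edge straddles that height → 0 crossings.
Green: 5–6 at easting≈132344.0 (left), 6–7 at easting≈148361.0 (left) → 0 crossings.
Teal: 4–5 at easting≈140852.9 (left), 6–7 at easting≈160676.3 (right) → 1 crossing.
Only Teal has an odd count, so the point is inside Teal.

Teal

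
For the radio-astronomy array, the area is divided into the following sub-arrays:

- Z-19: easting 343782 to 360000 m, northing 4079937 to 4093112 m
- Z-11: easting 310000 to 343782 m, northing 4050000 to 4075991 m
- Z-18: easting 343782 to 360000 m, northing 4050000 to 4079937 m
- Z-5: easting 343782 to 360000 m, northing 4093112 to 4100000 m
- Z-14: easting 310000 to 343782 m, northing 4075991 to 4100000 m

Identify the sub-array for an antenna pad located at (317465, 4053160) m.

Z-11

The point has easting = 317465 and northing = 4053160.
Only Z-11 satisfies 310000 ≤ easting ≤ 343782 and 4050000 ≤ northing ≤ 4075991.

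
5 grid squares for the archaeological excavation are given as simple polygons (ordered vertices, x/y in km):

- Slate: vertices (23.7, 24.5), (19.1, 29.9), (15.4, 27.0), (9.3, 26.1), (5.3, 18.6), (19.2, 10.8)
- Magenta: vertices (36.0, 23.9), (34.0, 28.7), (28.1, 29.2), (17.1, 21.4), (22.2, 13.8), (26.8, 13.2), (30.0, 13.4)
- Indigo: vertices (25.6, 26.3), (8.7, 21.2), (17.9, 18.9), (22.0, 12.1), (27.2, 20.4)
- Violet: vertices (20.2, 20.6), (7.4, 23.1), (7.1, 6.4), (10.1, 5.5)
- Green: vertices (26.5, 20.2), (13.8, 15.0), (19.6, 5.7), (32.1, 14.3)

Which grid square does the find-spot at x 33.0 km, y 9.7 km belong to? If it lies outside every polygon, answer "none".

none

Cast a ray rightward from (33.0, 9.7). For each polygon, the edges (by vertex number in listed order) whose endpoints lie on opposite sides of y = 9.7, where each meets that height, and whether that is right or left of the point:
Slate: no edge straddles that height → 0 crossings.
Magenta: no edge straddles that height → 0 crossings.
Indigo: no edge straddles that height → 0 crossings.
Violet: 2–3 at x≈7.16 (left), 4–1 at x≈12.91 (left) → 0 crossings.
Green: 2–3 at x≈17.11 (left), 3–4 at x≈25.41 (left) → 0 crossings.
All counts are even, so the point lies outside every listed polygon.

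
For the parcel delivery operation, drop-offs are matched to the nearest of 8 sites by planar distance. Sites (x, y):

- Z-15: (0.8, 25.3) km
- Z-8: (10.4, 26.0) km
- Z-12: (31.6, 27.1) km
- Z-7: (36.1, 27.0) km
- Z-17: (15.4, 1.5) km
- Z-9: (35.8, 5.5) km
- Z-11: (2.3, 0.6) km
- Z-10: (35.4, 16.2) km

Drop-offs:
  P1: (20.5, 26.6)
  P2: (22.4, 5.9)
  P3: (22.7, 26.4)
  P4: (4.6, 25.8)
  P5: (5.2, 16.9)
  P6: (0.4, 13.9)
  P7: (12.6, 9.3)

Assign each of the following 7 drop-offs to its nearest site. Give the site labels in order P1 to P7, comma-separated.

Z-8, Z-17, Z-12, Z-15, Z-15, Z-15, Z-17

P1 → Z-8 (d²=102.37)
P2 → Z-17 (d²=68.36)
P3 → Z-12 (d²=79.70)
P4 → Z-15 (d²=14.69)
P5 → Z-15 (d²=89.92)
P6 → Z-15 (d²=130.12)
P7 → Z-17 (d²=68.68)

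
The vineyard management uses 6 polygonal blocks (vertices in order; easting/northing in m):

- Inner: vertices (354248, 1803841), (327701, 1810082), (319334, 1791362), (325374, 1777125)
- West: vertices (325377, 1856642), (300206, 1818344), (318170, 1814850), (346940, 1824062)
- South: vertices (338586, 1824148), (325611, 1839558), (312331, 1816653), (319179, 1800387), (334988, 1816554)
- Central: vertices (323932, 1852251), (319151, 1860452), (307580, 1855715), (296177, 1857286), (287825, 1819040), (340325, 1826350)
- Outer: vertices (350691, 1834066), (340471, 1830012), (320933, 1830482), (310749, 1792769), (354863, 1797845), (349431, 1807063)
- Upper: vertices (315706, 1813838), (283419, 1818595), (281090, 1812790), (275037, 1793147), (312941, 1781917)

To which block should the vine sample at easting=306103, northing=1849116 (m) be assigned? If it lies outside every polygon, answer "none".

Cast a ray rightward from (306103, 1849116). For each polygon, the edges (by vertex number in listed order) whose endpoints lie on opposite sides of northing = 1849116, where each meets that height, and whether that is right or left of the point:
Inner: no edge straddles that height → 0 crossings.
West: 1–2 at easting≈320430.6 (right), 4–1 at easting≈330358.1 (right) → 2 crossings.
South: no edge straddles that height → 0 crossings.
Central: 4–5 at easting≈294392.9 (left), 6–1 at easting≈325916.2 (right) → 1 crossing.
Outer: no edge straddles that height → 0 crossings.
Upper: no edge straddles that height → 0 crossings.
Only Central has an odd count, so the point is inside Central.

Central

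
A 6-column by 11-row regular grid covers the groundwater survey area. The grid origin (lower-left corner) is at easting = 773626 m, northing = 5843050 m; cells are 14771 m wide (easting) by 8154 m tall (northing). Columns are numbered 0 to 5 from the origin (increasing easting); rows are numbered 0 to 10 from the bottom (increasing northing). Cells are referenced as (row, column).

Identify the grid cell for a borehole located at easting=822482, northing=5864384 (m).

Column index: ⌊(822482 − 773626) / 14771⌋ = ⌊3.308⌋ = 3
Row offset from origin: ⌊(5864384 − 5843050) / 8154⌋ = ⌊2.616⌋ = 2 → row 2

(2, 3)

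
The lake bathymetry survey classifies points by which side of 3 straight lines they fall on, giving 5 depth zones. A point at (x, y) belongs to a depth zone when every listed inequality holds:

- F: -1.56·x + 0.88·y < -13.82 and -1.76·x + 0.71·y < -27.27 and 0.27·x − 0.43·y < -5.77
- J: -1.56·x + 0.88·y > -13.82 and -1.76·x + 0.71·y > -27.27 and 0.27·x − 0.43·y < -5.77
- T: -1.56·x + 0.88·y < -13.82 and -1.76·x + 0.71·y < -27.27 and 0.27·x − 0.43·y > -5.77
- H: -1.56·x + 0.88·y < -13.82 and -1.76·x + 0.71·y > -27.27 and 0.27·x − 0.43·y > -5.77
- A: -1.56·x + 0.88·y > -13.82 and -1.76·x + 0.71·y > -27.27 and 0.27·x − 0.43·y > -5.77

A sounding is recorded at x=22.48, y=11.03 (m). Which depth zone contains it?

T

-1.56·22.48 + 0.88·11.03 = -25.362, which is < -13.82
-1.76·22.48 + 0.71·11.03 = -31.733, which is < -27.27
0.27·22.48 − 0.43·11.03 = 1.327, which is > -5.77
This sign pattern matches T.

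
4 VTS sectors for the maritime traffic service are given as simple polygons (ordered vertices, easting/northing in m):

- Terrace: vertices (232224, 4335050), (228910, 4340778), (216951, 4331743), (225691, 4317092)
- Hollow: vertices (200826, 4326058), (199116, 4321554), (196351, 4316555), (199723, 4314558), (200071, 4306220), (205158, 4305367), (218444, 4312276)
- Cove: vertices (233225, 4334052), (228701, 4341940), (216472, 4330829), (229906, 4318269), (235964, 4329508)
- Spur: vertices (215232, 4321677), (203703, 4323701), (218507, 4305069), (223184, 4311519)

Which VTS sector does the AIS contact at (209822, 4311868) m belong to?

Hollow

Cast a ray rightward from (209822, 4311868). For each polygon, the edges (by vertex number in listed order) whose endpoints lie on opposite sides of northing = 4311868, where each meets that height, and whether that is right or left of the point:
Terrace: no edge straddles that height → 0 crossings.
Hollow: 4–5 at easting≈199835.3 (left), 6–7 at easting≈217659.4 (right) → 1 crossing.
Cove: no edge straddles that height → 0 crossings.
Spur: 2–3 at easting≈213104.9 (right), 4–1 at easting≈222910.8 (right) → 2 crossings.
Only Hollow has an odd count, so the point is inside Hollow.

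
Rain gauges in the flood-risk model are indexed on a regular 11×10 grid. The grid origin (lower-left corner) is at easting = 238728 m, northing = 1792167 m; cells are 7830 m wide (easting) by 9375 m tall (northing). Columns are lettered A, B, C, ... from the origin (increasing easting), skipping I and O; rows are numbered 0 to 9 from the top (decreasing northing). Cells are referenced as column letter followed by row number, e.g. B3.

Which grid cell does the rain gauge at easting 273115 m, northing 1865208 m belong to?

E2

Column index: ⌊(273115 − 238728) / 7830⌋ = ⌊4.392⌋ = 4 → column E
Row offset from origin: ⌊(1865208 − 1792167) / 9375⌋ = ⌊7.791⌋ = 7 → row 2 (counted from top)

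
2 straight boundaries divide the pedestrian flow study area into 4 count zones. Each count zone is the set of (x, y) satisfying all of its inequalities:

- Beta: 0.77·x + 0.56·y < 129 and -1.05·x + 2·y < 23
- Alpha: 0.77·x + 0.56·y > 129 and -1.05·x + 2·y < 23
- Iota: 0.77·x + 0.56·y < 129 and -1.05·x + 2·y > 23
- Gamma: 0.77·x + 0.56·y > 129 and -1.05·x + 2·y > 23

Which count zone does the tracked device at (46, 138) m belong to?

0.77·46 + 0.56·138 = 112.700, which is < 129
-1.05·46 + 2·138 = 227.700, which is > 23
This sign pattern matches Iota.

Iota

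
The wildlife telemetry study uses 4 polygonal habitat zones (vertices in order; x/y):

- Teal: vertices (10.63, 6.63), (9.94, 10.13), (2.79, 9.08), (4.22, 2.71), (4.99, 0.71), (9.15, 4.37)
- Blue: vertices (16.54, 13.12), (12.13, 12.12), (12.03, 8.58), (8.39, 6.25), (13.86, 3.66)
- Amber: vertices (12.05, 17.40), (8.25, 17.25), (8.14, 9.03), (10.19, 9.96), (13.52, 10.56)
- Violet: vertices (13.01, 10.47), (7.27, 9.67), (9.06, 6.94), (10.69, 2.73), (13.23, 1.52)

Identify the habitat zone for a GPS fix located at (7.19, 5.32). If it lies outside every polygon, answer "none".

Teal

Cast a ray rightward from (7.19, 5.32). For each polygon, the edges (by vertex number in listed order) whose endpoints lie on opposite sides of y = 5.32, where each meets that height, and whether that is right or left of the point:
Teal: 3–4 at x≈3.634 (left), 6–1 at x≈9.772 (right) → 1 crossing.
Blue: 4–5 at x≈10.354 (right), 5–1 at x≈14.330 (right) → 2 crossings.
Amber: no edge straddles that height → 0 crossings.
Violet: 3–4 at x≈9.687 (right), 5–1 at x≈13.137 (right) → 2 crossings.
Only Teal has an odd count, so the point is inside Teal.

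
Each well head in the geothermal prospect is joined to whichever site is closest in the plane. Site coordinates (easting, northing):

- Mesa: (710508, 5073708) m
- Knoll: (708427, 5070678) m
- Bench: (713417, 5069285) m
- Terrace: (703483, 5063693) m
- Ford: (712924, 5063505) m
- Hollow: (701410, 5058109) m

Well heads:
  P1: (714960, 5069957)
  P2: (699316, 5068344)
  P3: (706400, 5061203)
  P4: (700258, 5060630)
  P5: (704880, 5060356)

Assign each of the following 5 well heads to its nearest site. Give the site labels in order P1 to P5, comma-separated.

P1 → Bench (d²=2832433.00)
P2 → Terrace (d²=38995690.00)
P3 → Terrace (d²=14708989.00)
P4 → Hollow (d²=7682545.00)
P5 → Terrace (d²=13087178.00)

Bench, Terrace, Terrace, Hollow, Terrace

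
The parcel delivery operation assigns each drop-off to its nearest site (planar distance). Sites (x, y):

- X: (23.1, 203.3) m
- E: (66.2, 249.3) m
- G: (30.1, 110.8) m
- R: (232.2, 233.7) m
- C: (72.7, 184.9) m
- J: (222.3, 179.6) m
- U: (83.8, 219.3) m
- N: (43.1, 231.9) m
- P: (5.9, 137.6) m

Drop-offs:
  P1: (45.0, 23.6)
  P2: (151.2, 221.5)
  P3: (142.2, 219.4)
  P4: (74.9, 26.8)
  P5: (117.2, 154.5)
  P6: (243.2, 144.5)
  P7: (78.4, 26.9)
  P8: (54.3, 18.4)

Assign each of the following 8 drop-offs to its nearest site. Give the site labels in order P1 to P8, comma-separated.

P1 → G (d²=7825.85)
P2 → U (d²=4547.60)
P3 → U (d²=3410.57)
P4 → G (d²=9063.04)
P5 → C (d²=2904.41)
P6 → J (d²=1668.82)
P7 → G (d²=9372.10)
P8 → G (d²=9123.40)

G, U, U, G, C, J, G, G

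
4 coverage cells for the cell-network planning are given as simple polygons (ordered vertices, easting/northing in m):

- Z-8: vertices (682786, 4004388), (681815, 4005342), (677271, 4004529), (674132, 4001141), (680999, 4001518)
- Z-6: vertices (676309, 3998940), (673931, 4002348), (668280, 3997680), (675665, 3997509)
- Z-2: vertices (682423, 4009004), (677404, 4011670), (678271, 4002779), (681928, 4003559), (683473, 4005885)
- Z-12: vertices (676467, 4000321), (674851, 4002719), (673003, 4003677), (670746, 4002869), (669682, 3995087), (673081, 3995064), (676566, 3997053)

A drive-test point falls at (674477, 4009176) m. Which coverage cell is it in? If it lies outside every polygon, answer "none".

none

Cast a ray rightward from (674477, 4009176). For each polygon, the edges (by vertex number in listed order) whose endpoints lie on opposite sides of northing = 4009176, where each meets that height, and whether that is right or left of the point:
Z-8: no edge straddles that height → 0 crossings.
Z-6: no edge straddles that height → 0 crossings.
Z-2: 1–2 at easting≈682099.2 (right), 2–3 at easting≈677647.2 (right) → 2 crossings.
Z-12: no edge straddles that height → 0 crossings.
All counts are even, so the point lies outside every listed polygon.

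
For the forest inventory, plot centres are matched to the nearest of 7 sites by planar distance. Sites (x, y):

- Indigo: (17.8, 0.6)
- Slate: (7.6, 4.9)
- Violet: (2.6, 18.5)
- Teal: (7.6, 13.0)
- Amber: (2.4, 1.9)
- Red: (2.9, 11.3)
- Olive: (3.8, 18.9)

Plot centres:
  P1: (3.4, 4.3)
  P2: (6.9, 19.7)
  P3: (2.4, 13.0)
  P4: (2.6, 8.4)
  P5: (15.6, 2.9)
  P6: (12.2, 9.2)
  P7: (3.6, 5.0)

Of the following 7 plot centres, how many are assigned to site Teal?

P1 → Amber
P2 → Olive
P3 → Red
P4 → Red
P5 → Indigo
P6 → Teal
P7 → Amber
1 of the 7 goes to Teal.

1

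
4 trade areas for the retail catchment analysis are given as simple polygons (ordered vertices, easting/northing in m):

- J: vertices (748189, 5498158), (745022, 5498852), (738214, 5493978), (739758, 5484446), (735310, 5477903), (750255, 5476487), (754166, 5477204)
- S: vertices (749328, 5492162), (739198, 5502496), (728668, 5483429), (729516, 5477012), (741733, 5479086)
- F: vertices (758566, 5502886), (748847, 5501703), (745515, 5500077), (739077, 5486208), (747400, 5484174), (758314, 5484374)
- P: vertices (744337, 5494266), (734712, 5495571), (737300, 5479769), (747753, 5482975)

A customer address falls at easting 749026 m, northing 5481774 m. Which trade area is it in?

Cast a ray rightward from (749026, 5481774). For each polygon, the edges (by vertex number in listed order) whose endpoints lie on opposite sides of northing = 5481774, where each meets that height, and whether that is right or left of the point:
J: 4–5 at easting≈737941.5 (left), 7–1 at easting≈752862.4 (right) → 1 crossing.
S: 3–4 at easting≈728886.7 (left), 5–1 at easting≈743294.3 (left) → 0 crossings.
F: no edge straddles that height → 0 crossings.
P: 2–3 at easting≈736971.6 (left), 3–4 at easting≈743837.2 (left) → 0 crossings.
Only J has an odd count, so the point is inside J.

J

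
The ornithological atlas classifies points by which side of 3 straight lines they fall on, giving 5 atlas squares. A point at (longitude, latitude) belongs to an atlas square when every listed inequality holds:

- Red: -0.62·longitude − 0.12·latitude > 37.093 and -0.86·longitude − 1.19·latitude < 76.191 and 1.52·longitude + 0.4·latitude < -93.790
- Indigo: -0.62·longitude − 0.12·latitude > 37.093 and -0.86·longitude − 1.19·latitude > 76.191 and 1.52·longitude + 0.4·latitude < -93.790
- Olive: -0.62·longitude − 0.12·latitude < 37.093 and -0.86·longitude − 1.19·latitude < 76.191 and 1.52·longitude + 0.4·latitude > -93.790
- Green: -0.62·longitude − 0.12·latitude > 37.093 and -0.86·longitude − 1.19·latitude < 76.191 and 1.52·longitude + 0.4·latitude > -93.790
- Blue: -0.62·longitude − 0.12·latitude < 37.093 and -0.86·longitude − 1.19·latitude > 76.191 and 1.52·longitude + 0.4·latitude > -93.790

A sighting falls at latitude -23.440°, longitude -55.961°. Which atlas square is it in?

Red

-0.62·-55.961 − 0.12·-23.440 = 37.509, which is > 37.093
-0.86·-55.961 − 1.19·-23.440 = 76.020, which is < 76.191
1.52·-55.961 + 0.4·-23.440 = -94.437, which is < -93.790
This sign pattern matches Red.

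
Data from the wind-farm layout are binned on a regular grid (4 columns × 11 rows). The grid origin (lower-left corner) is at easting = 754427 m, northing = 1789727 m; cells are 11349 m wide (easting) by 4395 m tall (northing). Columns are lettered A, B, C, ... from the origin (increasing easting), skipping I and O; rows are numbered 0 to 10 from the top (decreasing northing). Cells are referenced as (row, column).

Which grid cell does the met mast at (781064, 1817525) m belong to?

(4, C)

Column index: ⌊(781064 − 754427) / 11349⌋ = ⌊2.347⌋ = 2 → column C
Row offset from origin: ⌊(1817525 − 1789727) / 4395⌋ = ⌊6.325⌋ = 6 → row 4 (counted from top)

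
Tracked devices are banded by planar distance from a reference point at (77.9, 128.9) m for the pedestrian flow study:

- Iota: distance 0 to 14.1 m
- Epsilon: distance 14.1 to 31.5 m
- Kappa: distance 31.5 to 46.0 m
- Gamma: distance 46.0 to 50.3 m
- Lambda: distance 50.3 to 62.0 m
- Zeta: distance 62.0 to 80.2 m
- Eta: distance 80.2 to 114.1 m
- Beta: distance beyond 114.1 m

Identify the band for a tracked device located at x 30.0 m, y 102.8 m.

Lambda

Distance = √((30.0−77.9)² + (102.8−128.9)²) = √(2294.410 + 681.210) = 54.549 m.
50.3 ≤ 54.549 < 62.0 → Lambda.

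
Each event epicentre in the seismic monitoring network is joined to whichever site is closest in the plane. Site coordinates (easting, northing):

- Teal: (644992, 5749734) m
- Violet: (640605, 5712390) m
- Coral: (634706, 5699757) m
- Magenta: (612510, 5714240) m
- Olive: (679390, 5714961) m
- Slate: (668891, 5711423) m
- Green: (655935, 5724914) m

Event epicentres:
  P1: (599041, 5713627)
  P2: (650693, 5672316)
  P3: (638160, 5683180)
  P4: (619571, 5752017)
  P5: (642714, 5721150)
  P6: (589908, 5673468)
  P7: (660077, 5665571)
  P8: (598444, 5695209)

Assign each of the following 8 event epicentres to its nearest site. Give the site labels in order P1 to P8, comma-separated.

Magenta, Coral, Coral, Teal, Violet, Magenta, Coral, Magenta

P1 → Magenta (d²=181789730.00)
P2 → Coral (d²=1008592650.00)
P3 → Coral (d²=286727045.00)
P4 → Teal (d²=651439330.00)
P5 → Violet (d²=81185481.00)
P6 → Magenta (d²=2173206388.00)
P7 → Coral (d²=1812370237.00)
P8 → Magenta (d²=560031317.00)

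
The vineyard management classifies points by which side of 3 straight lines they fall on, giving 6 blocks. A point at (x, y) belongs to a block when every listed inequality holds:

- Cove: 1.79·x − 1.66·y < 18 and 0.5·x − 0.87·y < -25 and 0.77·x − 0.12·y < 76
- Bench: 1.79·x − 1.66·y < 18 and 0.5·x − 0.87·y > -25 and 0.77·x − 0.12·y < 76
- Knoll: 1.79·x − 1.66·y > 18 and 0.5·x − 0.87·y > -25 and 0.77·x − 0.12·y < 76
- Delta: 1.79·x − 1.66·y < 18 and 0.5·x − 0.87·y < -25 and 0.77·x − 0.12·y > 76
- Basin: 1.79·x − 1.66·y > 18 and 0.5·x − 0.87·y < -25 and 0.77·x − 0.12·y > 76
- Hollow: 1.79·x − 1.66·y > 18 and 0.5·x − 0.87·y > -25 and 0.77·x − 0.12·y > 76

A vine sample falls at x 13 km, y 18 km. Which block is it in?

1.79·13 − 1.66·18 = -6.610, which is < 18
0.5·13 − 0.87·18 = -9.160, which is > -25
0.77·13 − 0.12·18 = 7.850, which is < 76
This sign pattern matches Bench.

Bench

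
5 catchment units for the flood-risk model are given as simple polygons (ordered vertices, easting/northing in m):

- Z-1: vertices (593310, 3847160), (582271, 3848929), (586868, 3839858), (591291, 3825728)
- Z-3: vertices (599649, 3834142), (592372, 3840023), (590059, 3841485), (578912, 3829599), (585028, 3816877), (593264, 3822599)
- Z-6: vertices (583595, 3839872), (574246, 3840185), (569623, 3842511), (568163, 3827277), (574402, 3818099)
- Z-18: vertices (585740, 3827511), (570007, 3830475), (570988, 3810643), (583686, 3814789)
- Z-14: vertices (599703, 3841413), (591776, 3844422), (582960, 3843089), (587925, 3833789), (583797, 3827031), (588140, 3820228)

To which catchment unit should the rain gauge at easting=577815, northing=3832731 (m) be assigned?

Cast a ray rightward from (577815, 3832731). For each polygon, the edges (by vertex number in listed order) whose endpoints lie on opposite sides of northing = 3832731, where each meets that height, and whether that is right or left of the point:
Z-1: 3–4 at easting≈589098.9 (right), 4–1 at easting≈591950.7 (right) → 2 crossings.
Z-3: 3–4 at easting≈581849.3 (right), 6–1 at easting≈598868.5 (right) → 2 crossings.
Z-6: 3–4 at easting≈568685.7 (left), 5–1 at easting≈580579.9 (right) → 1 crossing.
Z-18: no edge straddles that height → 0 crossings.
Z-14: 4–5 at easting≈587278.7 (right), 6–1 at easting≈594964.3 (right) → 2 crossings.
Only Z-6 has an odd count, so the point is inside Z-6.

Z-6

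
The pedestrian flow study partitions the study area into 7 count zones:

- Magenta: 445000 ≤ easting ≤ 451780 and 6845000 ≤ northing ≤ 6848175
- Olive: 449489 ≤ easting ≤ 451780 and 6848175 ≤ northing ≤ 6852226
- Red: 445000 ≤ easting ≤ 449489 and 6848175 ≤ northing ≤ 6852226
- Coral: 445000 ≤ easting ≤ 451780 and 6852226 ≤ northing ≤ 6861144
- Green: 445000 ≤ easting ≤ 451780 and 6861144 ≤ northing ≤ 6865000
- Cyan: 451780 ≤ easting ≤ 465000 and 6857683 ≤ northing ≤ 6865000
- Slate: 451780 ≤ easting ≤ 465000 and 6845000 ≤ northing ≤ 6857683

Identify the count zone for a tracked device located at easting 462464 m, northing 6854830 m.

Slate

The point has easting = 462464 and northing = 6854830.
Only Slate satisfies 451780 ≤ easting ≤ 465000 and 6845000 ≤ northing ≤ 6857683.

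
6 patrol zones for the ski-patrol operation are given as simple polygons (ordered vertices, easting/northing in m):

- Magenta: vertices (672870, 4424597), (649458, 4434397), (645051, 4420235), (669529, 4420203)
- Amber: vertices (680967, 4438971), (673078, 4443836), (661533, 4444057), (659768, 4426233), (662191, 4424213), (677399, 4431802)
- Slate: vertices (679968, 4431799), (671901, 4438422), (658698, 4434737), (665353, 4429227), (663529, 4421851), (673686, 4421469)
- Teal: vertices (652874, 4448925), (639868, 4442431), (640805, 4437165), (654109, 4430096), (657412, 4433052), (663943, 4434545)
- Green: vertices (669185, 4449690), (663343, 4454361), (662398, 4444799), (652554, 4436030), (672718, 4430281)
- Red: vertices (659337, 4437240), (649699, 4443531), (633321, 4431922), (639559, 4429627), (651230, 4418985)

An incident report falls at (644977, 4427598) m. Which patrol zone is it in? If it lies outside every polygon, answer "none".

Red

Cast a ray rightward from (644977, 4427598). For each polygon, the edges (by vertex number in listed order) whose endpoints lie on opposite sides of northing = 4427598, where each meets that height, and whether that is right or left of the point:
Magenta: 1–2 at easting≈665700.7 (right), 2–3 at easting≈647342.3 (right) → 2 crossings.
Amber: 3–4 at easting≈659903.2 (right), 5–6 at easting≈668974.4 (right) → 2 crossings.
Slate: 4–5 at easting≈664950.2 (right), 6–1 at easting≈677413.2 (right) → 2 crossings.
Teal: no edge straddles that height → 0 crossings.
Green: no edge straddles that height → 0 crossings.
Red: 4–5 at easting≈641784.2 (left), 5–1 at easting≈655055.0 (right) → 1 crossing.
Only Red has an odd count, so the point is inside Red.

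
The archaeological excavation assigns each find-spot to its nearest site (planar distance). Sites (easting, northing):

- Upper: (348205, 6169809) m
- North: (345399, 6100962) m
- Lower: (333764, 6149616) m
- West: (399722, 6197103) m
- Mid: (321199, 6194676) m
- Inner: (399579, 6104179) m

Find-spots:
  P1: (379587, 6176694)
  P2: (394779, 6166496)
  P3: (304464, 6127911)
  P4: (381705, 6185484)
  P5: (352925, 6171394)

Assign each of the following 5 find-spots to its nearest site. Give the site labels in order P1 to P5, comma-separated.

West, West, Lower, West, Upper

P1 → West (d²=821945506.00)
P2 → West (d²=961221698.00)
P3 → Lower (d²=1329597025.00)
P4 → West (d²=459613450.00)
P5 → Upper (d²=24790625.00)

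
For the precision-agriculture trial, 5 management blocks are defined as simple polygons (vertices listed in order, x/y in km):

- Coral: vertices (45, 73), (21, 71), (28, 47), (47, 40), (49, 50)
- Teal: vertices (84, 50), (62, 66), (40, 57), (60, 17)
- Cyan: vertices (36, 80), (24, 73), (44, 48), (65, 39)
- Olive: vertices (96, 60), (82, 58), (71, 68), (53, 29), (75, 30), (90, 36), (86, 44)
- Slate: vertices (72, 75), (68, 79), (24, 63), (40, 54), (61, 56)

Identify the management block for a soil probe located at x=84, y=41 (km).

Cast a ray rightward from (84, 41). For each polygon, the edges (by vertex number in listed order) whose endpoints lie on opposite sides of y = 41, where each meets that height, and whether that is right or left of the point:
Coral: 3–4 at x≈44.3 (left), 4–5 at x≈47.2 (left) → 0 crossings.
Teal: 3–4 at x≈48.0 (left), 4–1 at x≈77.5 (left) → 0 crossings.
Cyan: 3–4 at x≈60.3 (left), 4–1 at x≈63.6 (left) → 0 crossings.
Olive: 3–4 at x≈58.5 (left), 6–7 at x≈87.5 (right) → 1 crossing.
Slate: no edge straddles that height → 0 crossings.
Only Olive has an odd count, so the point is inside Olive.

Olive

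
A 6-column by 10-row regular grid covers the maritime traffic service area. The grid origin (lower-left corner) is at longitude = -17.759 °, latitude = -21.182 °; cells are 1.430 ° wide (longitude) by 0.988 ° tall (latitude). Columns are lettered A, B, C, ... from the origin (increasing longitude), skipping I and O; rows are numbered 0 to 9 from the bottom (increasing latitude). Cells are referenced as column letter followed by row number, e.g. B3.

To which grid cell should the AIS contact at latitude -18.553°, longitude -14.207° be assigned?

C2

Column index: ⌊(-14.207 − -17.759) / 1.430⌋ = ⌊2.484⌋ = 2 → column C
Row offset from origin: ⌊(-18.553 − -21.182) / 0.988⌋ = ⌊2.661⌋ = 2 → row 2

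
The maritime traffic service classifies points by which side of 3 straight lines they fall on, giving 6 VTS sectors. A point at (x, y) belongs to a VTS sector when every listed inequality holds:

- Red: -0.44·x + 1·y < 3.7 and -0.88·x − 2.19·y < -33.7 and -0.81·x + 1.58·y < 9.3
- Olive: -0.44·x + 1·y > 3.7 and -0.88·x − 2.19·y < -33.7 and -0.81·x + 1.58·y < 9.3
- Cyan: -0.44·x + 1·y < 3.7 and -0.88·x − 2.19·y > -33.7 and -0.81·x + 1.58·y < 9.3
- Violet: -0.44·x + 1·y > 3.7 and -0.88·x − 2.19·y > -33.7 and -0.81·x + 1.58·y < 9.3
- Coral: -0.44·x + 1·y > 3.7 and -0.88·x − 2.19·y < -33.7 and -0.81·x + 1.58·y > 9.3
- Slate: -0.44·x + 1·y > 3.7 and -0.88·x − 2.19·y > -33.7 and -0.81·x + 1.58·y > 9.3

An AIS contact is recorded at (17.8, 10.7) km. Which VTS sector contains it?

Red

-0.44·17.8 + 1·10.7 = 2.868, which is < 3.7
-0.88·17.8 − 2.19·10.7 = -39.097, which is < -33.7
-0.81·17.8 + 1.58·10.7 = 2.488, which is < 9.3
This sign pattern matches Red.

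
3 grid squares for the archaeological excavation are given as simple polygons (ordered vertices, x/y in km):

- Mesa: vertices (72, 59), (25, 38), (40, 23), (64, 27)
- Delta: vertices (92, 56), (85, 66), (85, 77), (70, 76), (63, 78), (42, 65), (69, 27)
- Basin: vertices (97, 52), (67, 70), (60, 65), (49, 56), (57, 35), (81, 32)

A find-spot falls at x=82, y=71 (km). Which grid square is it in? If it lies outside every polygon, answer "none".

Delta

Cast a ray rightward from (82, 71). For each polygon, the edges (by vertex number in listed order) whose endpoints lie on opposite sides of y = 71, where each meets that height, and whether that is right or left of the point:
Mesa: no edge straddles that height → 0 crossings.
Delta: 2–3 at x≈85.0 (right), 5–6 at x≈51.7 (left) → 1 crossing.
Basin: no edge straddles that height → 0 crossings.
Only Delta has an odd count, so the point is inside Delta.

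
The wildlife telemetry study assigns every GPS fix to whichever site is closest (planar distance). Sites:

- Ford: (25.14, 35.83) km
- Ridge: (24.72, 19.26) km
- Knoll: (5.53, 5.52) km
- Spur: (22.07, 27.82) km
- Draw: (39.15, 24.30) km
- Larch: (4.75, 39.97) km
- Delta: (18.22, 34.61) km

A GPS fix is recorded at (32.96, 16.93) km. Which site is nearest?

Ridge

Squared distances to each site:
Ford: 418.362; Ridge: 73.327; Knoll: 882.593; Spur: 237.184; Draw: 92.633; Larch: 1326.646; Delta: 529.850.
Minimum at Ridge.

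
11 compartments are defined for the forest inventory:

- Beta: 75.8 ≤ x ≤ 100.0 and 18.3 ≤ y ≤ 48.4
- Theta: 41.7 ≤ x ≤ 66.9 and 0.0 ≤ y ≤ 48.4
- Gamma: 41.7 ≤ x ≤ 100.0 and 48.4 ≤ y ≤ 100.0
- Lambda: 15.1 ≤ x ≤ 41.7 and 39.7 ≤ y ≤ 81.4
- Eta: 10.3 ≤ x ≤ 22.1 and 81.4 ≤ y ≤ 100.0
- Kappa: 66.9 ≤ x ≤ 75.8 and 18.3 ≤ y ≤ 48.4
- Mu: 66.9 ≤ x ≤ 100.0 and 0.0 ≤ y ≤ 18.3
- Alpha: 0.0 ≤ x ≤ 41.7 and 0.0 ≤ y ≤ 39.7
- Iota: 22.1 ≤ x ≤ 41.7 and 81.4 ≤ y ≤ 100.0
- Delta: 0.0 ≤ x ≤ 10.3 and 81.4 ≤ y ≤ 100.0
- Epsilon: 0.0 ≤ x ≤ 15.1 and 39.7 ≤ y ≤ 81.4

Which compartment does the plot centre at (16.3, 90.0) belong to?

The point has x = 16.3 and y = 90.0.
Only Eta satisfies 10.3 ≤ x ≤ 22.1 and 81.4 ≤ y ≤ 100.0.

Eta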